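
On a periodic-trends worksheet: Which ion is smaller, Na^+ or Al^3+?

Each ion has 10 electrons. The ranking follows nuclear charge in reverse — greater Z gives a smaller radius. Al^3+ (Z=13), Na^+ (Z=11).

Al^3+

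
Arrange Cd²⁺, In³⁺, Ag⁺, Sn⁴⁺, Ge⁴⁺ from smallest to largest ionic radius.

Ge⁴⁺ has 28 e⁻ (Z=32), Sn⁴⁺ has 46 e⁻ (Z=50), In³⁺ has 46 e⁻ (Z=49), Cd²⁺ has 46 e⁻ (Z=48), Ag⁺ has 46 e⁻ (Z=47). Ge⁴⁺ < Sn⁴⁺ (same group, 1 shell fewer); Sn⁴⁺ < In³⁺ (isoelectronic, higher Z=50 is smaller); In³⁺ < Cd²⁺ (isoelectronic, higher Z=49 is smaller); Cd²⁺ < Ag⁺ (both 46 e⁻, Z=48>47).

Ge⁴⁺ < Sn⁴⁺ < In³⁺ < Cd²⁺ < Ag⁺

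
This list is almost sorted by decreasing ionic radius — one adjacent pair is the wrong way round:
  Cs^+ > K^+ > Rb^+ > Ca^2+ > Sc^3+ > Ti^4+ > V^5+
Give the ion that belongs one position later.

K^+

Scanning neighbour by neighbour, only K^+/Rb^+ violates a trend: same group and charge — period 4 sits above period 5, so K^+ is smaller. That makes K^+ the one sitting a position early relative to where it belongs.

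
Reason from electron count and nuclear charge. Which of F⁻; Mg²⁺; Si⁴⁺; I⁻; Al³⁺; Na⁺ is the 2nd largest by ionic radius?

First list Z and electron count for each: Si⁴⁺ (Z=14, 10 e⁻), Al³⁺ (Z=13, 10 e⁻), Mg²⁺ (Z=12, 10 e⁻), Na⁺ (Z=11, 10 e⁻), F⁻ (Z=9, 10 e⁻), I⁻ (Z=53, 54 e⁻). Si⁴⁺ < Al³⁺ (isoelectronic, higher Z=14 is smaller); Al³⁺ < Mg²⁺ (isoelectronic, higher Z=13 is smaller); Mg²⁺ < Na⁺ (both 10 e⁻, Z=12>11); Na⁺ < F⁻ (isoelectronic, higher Z=11 is smaller); F⁻ < I⁻ (same group, period 2 vs 5).
That gives Si⁴⁺ < Al³⁺ < Mg²⁺ < Na⁺ < F⁻ < I⁻. From the largest end, number 2 is F⁻.

F⁻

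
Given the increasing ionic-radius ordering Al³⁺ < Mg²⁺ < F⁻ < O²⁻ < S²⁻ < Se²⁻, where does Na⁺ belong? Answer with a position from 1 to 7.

Tabulating Z and e⁻: Al³⁺ (Z=13, 10 e⁻), Mg²⁺ (Z=12, 10 e⁻), Na⁺ (Z=11, 10 e⁻), F⁻ (Z=9, 10 e⁻), O²⁻ (Z=8, 10 e⁻), S²⁻ (Z=16, 18 e⁻), Se²⁻ (Z=34, 36 e⁻). Al³⁺ < Mg²⁺ (isoelectronic, higher Z=13 is smaller); Mg²⁺ < Na⁺ (both 10 e⁻, Z=12>11); Na⁺ < F⁻ (isoelectronic, higher Z=11 is smaller); F⁻ < O²⁻ (both 10 e⁻, Z=9>8); O²⁻ < S²⁻ (same group, 1 shell fewer); S²⁻ < Se²⁻ (same group, 1 shell fewer).
Putting Na⁺ in gives Al³⁺ < Mg²⁺ < Na⁺ < F⁻ < O²⁻ < S²⁻ < Se²⁻; it lands at slot 3.

3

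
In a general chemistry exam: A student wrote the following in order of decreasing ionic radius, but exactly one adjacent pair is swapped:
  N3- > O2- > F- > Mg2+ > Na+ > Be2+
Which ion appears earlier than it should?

Check each adjacent pair. Mg2+ and Na+ are reversed: both have 10 electrons but Z(Mg)=12 > Z(Na)=11, so Mg2+ should be the smaller of the two. No other neighbouring pair contradicts the periodic trends, so Mg2+ is the ion listed too early.

Mg2+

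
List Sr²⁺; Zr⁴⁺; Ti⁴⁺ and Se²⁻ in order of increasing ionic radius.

Ti⁴⁺ < Zr⁴⁺ < Sr²⁺ < Se²⁻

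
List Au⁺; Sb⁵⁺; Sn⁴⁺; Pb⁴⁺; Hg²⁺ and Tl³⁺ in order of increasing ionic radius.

Electron counts and nuclear charges: Sb⁵⁺ has 46 e⁻ (Z=51), Sn⁴⁺ has 46 e⁻ (Z=50), Pb⁴⁺ has 78 e⁻ (Z=82), Tl³⁺ has 78 e⁻ (Z=81), Hg²⁺ has 78 e⁻ (Z=80), Au⁺ has 78 e⁻ (Z=79). Sb⁵⁺ < Sn⁴⁺ (isoelectronic, higher Z=51 is smaller); Sn⁴⁺ < Pb⁴⁺ (same group, period 5 vs 6); Pb⁴⁺ < Tl³⁺ (both 78 e⁻, Z=82>81); Tl³⁺ < Hg²⁺ (both 78 e⁻, Z=81>80); Hg²⁺ < Au⁺ (isoelectronic, higher Z=80 is smaller).

Sb⁵⁺ < Sn⁴⁺ < Pb⁴⁺ < Tl³⁺ < Hg²⁺ < Au⁺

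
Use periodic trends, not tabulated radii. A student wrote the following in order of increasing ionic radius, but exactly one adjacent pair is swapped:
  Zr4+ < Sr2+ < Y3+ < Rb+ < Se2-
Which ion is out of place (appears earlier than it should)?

Sr2+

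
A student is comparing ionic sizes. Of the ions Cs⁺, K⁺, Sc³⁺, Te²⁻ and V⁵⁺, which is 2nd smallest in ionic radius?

Sc³⁺

Tabulating Z and e⁻: V⁵⁺ (Z=23, 18 e⁻), Sc³⁺ (Z=21, 18 e⁻), K⁺ (Z=19, 18 e⁻), Cs⁺ (Z=55, 54 e⁻), Te²⁻ (Z=52, 54 e⁻). V⁵⁺ < Sc³⁺ (both 18 e⁻, Z=23>21); Sc³⁺ < K⁺ (isoelectronic, higher Z=21 is smaller); K⁺ < Cs⁺ (same group, period 4 vs 6); Cs⁺ < Te²⁻ (both 54 e⁻, Z=55>52).
That gives V⁵⁺ < Sc³⁺ < K⁺ < Cs⁺ < Te²⁻. From the smallest end, number 2 is Sc³⁺.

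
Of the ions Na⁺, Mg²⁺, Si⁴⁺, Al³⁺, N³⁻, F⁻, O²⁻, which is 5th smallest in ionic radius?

F⁻

Isoelectronic series (10 e⁻ each). Size is set by nuclear charge: more protons means a smaller ion. Si⁴⁺ (Z=14), Al³⁺ (Z=13), Mg²⁺ (Z=12), Na⁺ (Z=11), F⁻ (Z=9), O²⁻ (Z=8), N³⁻ (Z=7).
Ordering: Si⁴⁺ < Al³⁺ < Mg²⁺ < Na⁺ < F⁻ < O²⁻ < N³⁻. The 5th smallest is F⁻.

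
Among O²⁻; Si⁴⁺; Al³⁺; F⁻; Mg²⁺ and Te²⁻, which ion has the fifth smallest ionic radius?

O²⁻

Si⁴⁺: 10 e⁻, Z=14, Al³⁺: 10 e⁻, Z=13, Mg²⁺: 10 e⁻, Z=12, F⁻: 10 e⁻, Z=9, O²⁻: 10 e⁻, Z=8, Te²⁻: 54 e⁻, Z=52. Si⁴⁺ < Al³⁺ (both 10 e⁻, Z=14>13); Al³⁺ < Mg²⁺ (isoelectronic, higher Z=13 is smaller); Mg²⁺ < F⁻ (both 10 e⁻, Z=12>9); F⁻ < O²⁻ (both 10 e⁻, Z=9>8); O²⁻ < Te²⁻ (same group, period 2 vs 5).
So the order is Si⁴⁺ < Al³⁺ < Mg²⁺ < F⁻ < O²⁻ < Te²⁻; the 5th-smallest ion is O²⁻.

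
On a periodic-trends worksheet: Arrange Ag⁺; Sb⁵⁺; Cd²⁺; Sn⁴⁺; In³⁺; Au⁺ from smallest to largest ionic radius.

Sb⁵⁺ (Z=51, 46 e⁻), Sn⁴⁺ (Z=50, 46 e⁻), In³⁺ (Z=49, 46 e⁻), Cd²⁺ (Z=48, 46 e⁻), Ag⁺ (Z=47, 46 e⁻), Au⁺ (Z=79, 78 e⁻). Sb⁵⁺ < Sn⁴⁺ (both 46 e⁻, Z=51>50); Sn⁴⁺ < In³⁺ (isoelectronic, higher Z=50 is smaller); In³⁺ < Cd²⁺ (both 46 e⁻, Z=49>48); Cd²⁺ < Ag⁺ (isoelectronic, higher Z=48 is smaller); Ag⁺ < Au⁺ (same group, 1 shell fewer).

Sb⁵⁺ < Sn⁴⁺ < In³⁺ < Cd²⁺ < Ag⁺ < Au⁺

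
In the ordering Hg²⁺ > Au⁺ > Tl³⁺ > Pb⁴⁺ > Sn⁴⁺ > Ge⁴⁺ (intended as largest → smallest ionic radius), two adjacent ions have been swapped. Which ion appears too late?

Au⁺

Scanning neighbour by neighbour, only Hg²⁺/Au⁺ violates a trend: they are isoelectronic (78 e⁻) and Hg has more protons than Au (80 vs 79), making Hg²⁺ smaller. That makes Au⁺ the one sitting a position late relative to where it belongs.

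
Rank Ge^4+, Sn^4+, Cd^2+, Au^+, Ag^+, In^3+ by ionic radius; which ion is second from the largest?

Tabulating Z and e⁻: Ge^4+ (Z=32, 28 e⁻), Sn^4+ (Z=50, 46 e⁻), In^3+ (Z=49, 46 e⁻), Cd^2+ (Z=48, 46 e⁻), Ag^+ (Z=47, 46 e⁻), Au^+ (Z=79, 78 e⁻). Ge^4+ < Sn^4+ (same group, 1 shell fewer); Sn^4+ < In^3+ (isoelectronic, higher Z=50 is smaller); In^3+ < Cd^2+ (both 46 e⁻, Z=49>48); Cd^2+ < Ag^+ (both 46 e⁻, Z=48>47); Ag^+ < Au^+ (same group, 1 shell fewer).
Ordering: Ge^4+ < Sn^4+ < In^3+ < Cd^2+ < Ag^+ < Au^+. The second largest is Ag^+.

Ag^+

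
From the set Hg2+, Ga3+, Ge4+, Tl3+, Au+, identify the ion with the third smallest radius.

Tl3+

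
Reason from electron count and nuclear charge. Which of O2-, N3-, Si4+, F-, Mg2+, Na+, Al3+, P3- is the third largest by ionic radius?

Electron counts and nuclear charges: Si4+ (Z=14, 10 e⁻), Al3+ (Z=13, 10 e⁻), Mg2+ (Z=12, 10 e⁻), Na+ (Z=11, 10 e⁻), F- (Z=9, 10 e⁻), O2- (Z=8, 10 e⁻), N3- (Z=7, 10 e⁻), P3- (Z=15, 18 e⁻). Si4+ < Al3+ (both 10 e⁻, Z=14>13); Al3+ < Mg2+ (both 10 e⁻, Z=13>12); Mg2+ < Na+ (both 10 e⁻, Z=12>11); Na+ < F- (isoelectronic, higher Z=11 is smaller); F- < O2- (both 10 e⁻, Z=9>8); O2- < N3- (both 10 e⁻, Z=8>7); N3- < P3- (same group, 1 shell fewer).
Full ascending order: Si4+ < Al3+ < Mg2+ < Na+ < F- < O2- < N3- < P3-. Counting from the largest, position 3 is O2-.

O2-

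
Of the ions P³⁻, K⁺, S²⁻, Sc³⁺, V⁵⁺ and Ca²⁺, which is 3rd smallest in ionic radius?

All of these have 18 electrons (isoelectronic). With the same electron cloud, the ion with the most protons pulls it in tightest. Nuclear charges: V⁵⁺ (Z=23), Sc³⁺ (Z=21), Ca²⁺ (Z=20), K⁺ (Z=19), S²⁻ (Z=16), P³⁻ (Z=15). Highest Z is smallest.
So the order is V⁵⁺ < Sc³⁺ < Ca²⁺ < K⁺ < S²⁻ < P³⁻; the 3rd-smallest ion is Ca²⁺.

Ca²⁺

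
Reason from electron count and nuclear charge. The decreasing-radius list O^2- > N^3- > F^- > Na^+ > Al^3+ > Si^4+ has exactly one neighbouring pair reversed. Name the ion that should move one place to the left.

The pair O^2-, N^3- is the wrong way round — O^2- and N^3- share 10 electrons; the higher nuclear charge on O (Z=8) contracts it more, so O^2- < N^3-. All other adjacent pairs agree with periodic trends, so N^3- is the misplaced ion.

N^3-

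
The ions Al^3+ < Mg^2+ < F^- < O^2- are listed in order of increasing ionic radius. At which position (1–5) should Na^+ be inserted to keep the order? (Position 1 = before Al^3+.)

3

Each ion has 10 electrons. The ranking follows nuclear charge in reverse — greater Z gives a smaller radius. Al^3+ (Z=13), Mg^2+ (Z=12), Na^+ (Z=11), F^- (Z=9), O^2- (Z=8).
Putting Na^+ in gives Al^3+ < Mg^2+ < Na^+ < F^- < O^2-; it lands at slot 3.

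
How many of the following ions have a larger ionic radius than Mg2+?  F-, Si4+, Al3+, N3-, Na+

3

All of these have 10 electrons (isoelectronic). With the same electron cloud, the ion with the most protons pulls it in tightest. Nuclear charges: Si4+ (Z=14), Al3+ (Z=13), Mg2+ (Z=12), Na+ (Z=11), F- (Z=9), N3- (Z=7). Highest Z is smallest.
Relative to Mg2+, the ions that are larger are Na+, F-, N3-. So 3 are larger.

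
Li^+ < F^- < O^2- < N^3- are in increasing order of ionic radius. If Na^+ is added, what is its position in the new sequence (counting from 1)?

Electron counts and nuclear charges: Li^+ (Z=3, 2 e⁻), Na^+ (Z=11, 10 e⁻), F^- (Z=9, 10 e⁻), O^2- (Z=8, 10 e⁻), N^3- (Z=7, 10 e⁻). Li^+ < Na^+ (same group, period 2 vs 3); Na^+ < F^- (both 10 e⁻, Z=11>9); F^- < O^2- (both 10 e⁻, Z=9>8); O^2- < N^3- (isoelectronic, higher Z=8 is smaller).
With Na^+ included the full order is Li^+ < Na^+ < F^- < O^2- < N^3-, so it takes position 2.

2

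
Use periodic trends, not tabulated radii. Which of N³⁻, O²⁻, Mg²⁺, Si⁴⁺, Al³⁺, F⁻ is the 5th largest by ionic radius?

These species are isoelectronic with 10 electrons. The only difference is the number of protons: Si⁴⁺ (Z=14), Al³⁺ (Z=13), Mg²⁺ (Z=12), F⁻ (Z=9), O²⁻ (Z=8), N³⁻ (Z=7). The strongest nuclear pull (Si⁴⁺) gives the smallest ion.
Ordering: Si⁴⁺ < Al³⁺ < Mg²⁺ < F⁻ < O²⁻ < N³⁻. The 5th largest is Al³⁺.

Al³⁺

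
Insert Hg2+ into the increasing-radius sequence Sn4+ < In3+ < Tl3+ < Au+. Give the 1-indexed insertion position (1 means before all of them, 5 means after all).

4

Electron counts and nuclear charges: Sn4+ (Z=50, 46 e⁻), In3+ (Z=49, 46 e⁻), Tl3+ (Z=81, 78 e⁻), Hg2+ (Z=80, 78 e⁻), Au+ (Z=79, 78 e⁻). Sn4+ < In3+ (isoelectronic, higher Z=50 is smaller); In3+ < Tl3+ (same group, 1 shell fewer); Tl3+ < Hg2+ (both 78 e⁻, Z=81>80); Hg2+ < Au+ (isoelectronic, higher Z=80 is smaller).
Putting Hg2+ in gives Sn4+ < In3+ < Tl3+ < Hg2+ < Au+; it lands at slot 4.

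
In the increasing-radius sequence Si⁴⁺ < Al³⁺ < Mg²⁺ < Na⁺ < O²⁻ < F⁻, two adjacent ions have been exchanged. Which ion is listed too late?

The pair O²⁻, F⁻ is the wrong way round — both have 10 electrons but Z(F)=9 > Z(O)=8, so F⁻ should be the smaller of the two. All other adjacent pairs agree with periodic trends, so F⁻ is the misplaced ion.

F⁻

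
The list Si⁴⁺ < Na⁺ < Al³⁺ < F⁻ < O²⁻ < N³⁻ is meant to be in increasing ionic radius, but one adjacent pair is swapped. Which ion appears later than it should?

Al³⁺

Check each adjacent pair. Na⁺ and Al³⁺ are reversed: both have 10 electrons but Z(Al)=13 > Z(Na)=11, so Al³⁺ should be the smaller of the two. No other neighbouring pair contradicts the periodic trends, so Al³⁺ is the ion listed too late.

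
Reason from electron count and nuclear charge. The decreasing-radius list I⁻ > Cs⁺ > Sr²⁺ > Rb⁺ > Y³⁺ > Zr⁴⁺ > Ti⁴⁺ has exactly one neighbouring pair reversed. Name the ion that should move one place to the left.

Rb⁺

Compare adjacent ions: both have 36 electrons but Z(Sr)=38 > Z(Rb)=37, so Sr²⁺ should be the smaller of the two — yet in this decreasing list Sr²⁺ sits before Rb⁺. Nothing else is reversed, so Rb⁺ should move one place to the left.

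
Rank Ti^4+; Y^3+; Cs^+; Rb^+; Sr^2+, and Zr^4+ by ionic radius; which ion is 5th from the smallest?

Rb^+

Ti^4+ (Z=22, 18 e⁻), Zr^4+ (Z=40, 36 e⁻), Y^3+ (Z=39, 36 e⁻), Sr^2+ (Z=38, 36 e⁻), Rb^+ (Z=37, 36 e⁻), Cs^+ (Z=55, 54 e⁻). Ti^4+ < Zr^4+ (same group, 1 shell fewer); Zr^4+ < Y^3+ (both 36 e⁻, Z=40>39); Y^3+ < Sr^2+ (isoelectronic, higher Z=39 is smaller); Sr^2+ < Rb^+ (both 36 e⁻, Z=38>37); Rb^+ < Cs^+ (same group, 1 shell fewer).
Ordering: Ti^4+ < Zr^4+ < Y^3+ < Sr^2+ < Rb^+ < Cs^+. The 5th smallest is Rb^+.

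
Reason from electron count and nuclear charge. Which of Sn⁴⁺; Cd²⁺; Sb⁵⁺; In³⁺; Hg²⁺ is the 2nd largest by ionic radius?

First list Z and electron count for each: Sb⁵⁺ has 46 e⁻ (Z=51), Sn⁴⁺ has 46 e⁻ (Z=50), In³⁺ has 46 e⁻ (Z=49), Cd²⁺ has 46 e⁻ (Z=48), Hg²⁺ has 78 e⁻ (Z=80). Sb⁵⁺ < Sn⁴⁺ (isoelectronic, higher Z=51 is smaller); Sn⁴⁺ < In³⁺ (both 46 e⁻, Z=50>49); In³⁺ < Cd²⁺ (both 46 e⁻, Z=49>48); Cd²⁺ < Hg²⁺ (same group, period 5 vs 6).
Full ascending order: Sb⁵⁺ < Sn⁴⁺ < In³⁺ < Cd²⁺ < Hg²⁺. Counting from the largest, position 2 is Cd²⁺.

Cd²⁺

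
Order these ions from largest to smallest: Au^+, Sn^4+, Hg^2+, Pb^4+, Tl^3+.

Au^+ > Hg^2+ > Tl^3+ > Pb^4+ > Sn^4+

Work out protons and electrons: Sn^4+: 46 e⁻, Z=50, Pb^4+: 78 e⁻, Z=82, Tl^3+: 78 e⁻, Z=81, Hg^2+: 78 e⁻, Z=80, Au^+: 78 e⁻, Z=79. Sn^4+ < Pb^4+ (same group, period 5 vs 6); Pb^4+ < Tl^3+ (isoelectronic, higher Z=82 is smaller); Tl^3+ < Hg^2+ (isoelectronic, higher Z=81 is smaller); Hg^2+ < Au^+ (both 78 e⁻, Z=80>79).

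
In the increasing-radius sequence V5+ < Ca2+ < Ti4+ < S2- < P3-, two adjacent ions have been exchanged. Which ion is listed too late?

The pair Ca2+, Ti4+ is the wrong way round — both have 18 electrons but Z(Ti)=22 > Z(Ca)=20, so Ti4+ should be the smaller of the two. All other adjacent pairs agree with periodic trends, so Ti4+ is the misplaced ion.

Ti4+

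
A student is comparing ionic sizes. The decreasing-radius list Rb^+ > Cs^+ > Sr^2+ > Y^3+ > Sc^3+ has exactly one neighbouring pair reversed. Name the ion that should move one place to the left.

Cs^+

Check each adjacent pair. Rb^+ and Cs^+ are reversed: both in group 1 with the same charge; Rb^+ (period 5) has the smaller radius. No other neighbouring pair contradicts the periodic trends, so Cs^+ is the ion listed too late.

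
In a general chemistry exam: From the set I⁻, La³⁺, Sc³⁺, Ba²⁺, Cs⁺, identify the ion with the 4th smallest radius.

Work out protons and electrons: Sc³⁺: 18 e⁻, Z=21, La³⁺: 54 e⁻, Z=57, Ba²⁺: 54 e⁻, Z=56, Cs⁺: 54 e⁻, Z=55, I⁻: 54 e⁻, Z=53. Sc³⁺ < La³⁺ (same group, 2 shells fewer); La³⁺ < Ba²⁺ (isoelectronic, higher Z=57 is smaller); Ba²⁺ < Cs⁺ (both 54 e⁻, Z=56>55); Cs⁺ < I⁻ (isoelectronic, higher Z=55 is smaller).
That gives Sc³⁺ < La³⁺ < Ba²⁺ < Cs⁺ < I⁻. From the smallest end, number 4 is Cs⁺.

Cs⁺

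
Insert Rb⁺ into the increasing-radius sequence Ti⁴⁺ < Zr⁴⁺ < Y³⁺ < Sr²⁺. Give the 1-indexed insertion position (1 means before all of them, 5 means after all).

Tabulating Z and e⁻: Ti⁴⁺ has 18 e⁻ (Z=22), Zr⁴⁺ has 36 e⁻ (Z=40), Y³⁺ has 36 e⁻ (Z=39), Sr²⁺ has 36 e⁻ (Z=38), Rb⁺ has 36 e⁻ (Z=37). Ti⁴⁺ < Zr⁴⁺ (same group, 1 shell fewer); Zr⁴⁺ < Y³⁺ (both 36 e⁻, Z=40>39); Y³⁺ < Sr²⁺ (both 36 e⁻, Z=39>38); Sr²⁺ < Rb⁺ (both 36 e⁻, Z=38>37).
Putting Rb⁺ in gives Ti⁴⁺ < Zr⁴⁺ < Y³⁺ < Sr²⁺ < Rb⁺; it lands at slot 5.

5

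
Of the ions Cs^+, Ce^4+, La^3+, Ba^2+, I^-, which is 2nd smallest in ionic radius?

La^3+

Each ion has 54 electrons. The ranking follows nuclear charge in reverse — greater Z gives a smaller radius. Ce^4+ (Z=58), La^3+ (Z=57), Ba^2+ (Z=56), Cs^+ (Z=55), I^- (Z=53).
Ordering: Ce^4+ < La^3+ < Ba^2+ < Cs^+ < I^-. The 2nd smallest is La^3+.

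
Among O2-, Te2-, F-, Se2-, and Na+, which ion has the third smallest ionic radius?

O2-

Tabulating Z and e⁻: Na+ has 10 e⁻ (Z=11), F- has 10 e⁻ (Z=9), O2- has 10 e⁻ (Z=8), Se2- has 36 e⁻ (Z=34), Te2- has 54 e⁻ (Z=52). Na+ < F- (isoelectronic, higher Z=11 is smaller); F- < O2- (isoelectronic, higher Z=9 is smaller); O2- < Se2- (same group, 2 shells fewer); Se2- < Te2- (same group, 1 shell fewer).
So the order is Na+ < F- < O2- < Se2- < Te2-; the 3rd-smallest ion is O2-.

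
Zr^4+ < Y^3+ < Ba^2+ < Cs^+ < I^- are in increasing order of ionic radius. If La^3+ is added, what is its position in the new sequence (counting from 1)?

3

Work out protons and electrons: Zr^4+ has 36 e⁻ (Z=40), Y^3+ has 36 e⁻ (Z=39), La^3+ has 54 e⁻ (Z=57), Ba^2+ has 54 e⁻ (Z=56), Cs^+ has 54 e⁻ (Z=55), I^- has 54 e⁻ (Z=53). Zr^4+ < Y^3+ (both 36 e⁻, Z=40>39); Y^3+ < La^3+ (same group, 1 shell fewer); La^3+ < Ba^2+ (both 54 e⁻, Z=57>56); Ba^2+ < Cs^+ (both 54 e⁻, Z=56>55); Cs^+ < I^- (isoelectronic, higher Z=55 is smaller).
With La^3+ included the full order is Zr^4+ < Y^3+ < La^3+ < Ba^2+ < Cs^+ < I^-, so it takes position 3.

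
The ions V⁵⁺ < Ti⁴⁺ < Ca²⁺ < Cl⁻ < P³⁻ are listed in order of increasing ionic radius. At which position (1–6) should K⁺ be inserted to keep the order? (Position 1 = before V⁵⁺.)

Isoelectronic series (18 e⁻ each). Size is set by nuclear charge: more protons means a smaller ion. V⁵⁺ (Z=23), Ti⁴⁺ (Z=22), Ca²⁺ (Z=20), K⁺ (Z=19), Cl⁻ (Z=17), P³⁻ (Z=15).
The complete sequence is V⁵⁺ < Ti⁴⁺ < Ca²⁺ < K⁺ < Cl⁻ < P³⁻. K⁺ sits at position 4.

4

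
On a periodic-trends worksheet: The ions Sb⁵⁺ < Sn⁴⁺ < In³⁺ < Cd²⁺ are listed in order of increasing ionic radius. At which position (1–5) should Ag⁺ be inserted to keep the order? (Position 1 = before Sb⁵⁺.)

5

These species are isoelectronic with 46 electrons. The only difference is the number of protons: Sb⁵⁺ (Z=51), Sn⁴⁺ (Z=50), In³⁺ (Z=49), Cd²⁺ (Z=48), Ag⁺ (Z=47). The strongest nuclear pull (Sb⁵⁺) gives the smallest ion.
The complete sequence is Sb⁵⁺ < Sn⁴⁺ < In³⁺ < Cd²⁺ < Ag⁺. Ag⁺ sits at position 5.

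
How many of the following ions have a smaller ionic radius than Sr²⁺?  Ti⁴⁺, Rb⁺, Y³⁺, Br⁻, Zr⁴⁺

3

First list Z and electron count for each: Ti⁴⁺ (Z=22, 18 e⁻), Zr⁴⁺ (Z=40, 36 e⁻), Y³⁺ (Z=39, 36 e⁻), Sr²⁺ (Z=38, 36 e⁻), Rb⁺ (Z=37, 36 e⁻), Br⁻ (Z=35, 36 e⁻). Ti⁴⁺ < Zr⁴⁺ (same group, 1 shell fewer); Zr⁴⁺ < Y³⁺ (isoelectronic, higher Z=40 is smaller); Y³⁺ < Sr²⁺ (isoelectronic, higher Z=39 is smaller); Sr²⁺ < Rb⁺ (both 36 e⁻, Z=38>37); Rb⁺ < Br⁻ (both 36 e⁻, Z=37>35).
Overall: Ti⁴⁺ < Zr⁴⁺ < Y³⁺ < Sr²⁺ < Rb⁺ < Br⁻. Sr²⁺ has 3 below it and 2 above. Count: 3.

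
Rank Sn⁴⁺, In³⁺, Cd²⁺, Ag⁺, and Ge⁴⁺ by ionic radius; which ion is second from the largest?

Cd²⁺

First list Z and electron count for each: Ge⁴⁺ has 28 e⁻ (Z=32), Sn⁴⁺ has 46 e⁻ (Z=50), In³⁺ has 46 e⁻ (Z=49), Cd²⁺ has 46 e⁻ (Z=48), Ag⁺ has 46 e⁻ (Z=47). Ge⁴⁺ < Sn⁴⁺ (same group, 1 shell fewer); Sn⁴⁺ < In³⁺ (both 46 e⁻, Z=50>49); In³⁺ < Cd²⁺ (isoelectronic, higher Z=49 is smaller); Cd²⁺ < Ag⁺ (both 46 e⁻, Z=48>47).
That gives Ge⁴⁺ < Sn⁴⁺ < In³⁺ < Cd²⁺ < Ag⁺. From the largest end, number 2 is Cd²⁺.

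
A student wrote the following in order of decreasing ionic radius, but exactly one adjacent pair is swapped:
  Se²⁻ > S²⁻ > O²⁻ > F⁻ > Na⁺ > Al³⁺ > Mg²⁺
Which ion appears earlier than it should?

The pair Al³⁺, Mg²⁺ is the wrong way round — Al³⁺ and Mg²⁺ share 10 electrons; the higher nuclear charge on Al (Z=13) contracts it more, so Al³⁺ < Mg²⁺. All other adjacent pairs agree with periodic trends, so Al³⁺ is the misplaced ion.

Al³⁺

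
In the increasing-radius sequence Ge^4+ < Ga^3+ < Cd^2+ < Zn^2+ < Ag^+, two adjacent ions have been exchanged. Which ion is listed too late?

Check each adjacent pair. Cd^2+ and Zn^2+ are reversed: Zn^2+ and Cd^2+ are in one column with the same charge; the lighter period-4 ion has one fewer shell and is smaller. No other neighbouring pair contradicts the periodic trends, so Zn^2+ is the ion listed too late.

Zn^2+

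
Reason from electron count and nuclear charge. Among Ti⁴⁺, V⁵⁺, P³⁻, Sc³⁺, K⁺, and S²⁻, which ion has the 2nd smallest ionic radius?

Isoelectronic series (18 e⁻ each). Size is set by nuclear charge: more protons means a smaller ion. V⁵⁺ (Z=23), Ti⁴⁺ (Z=22), Sc³⁺ (Z=21), K⁺ (Z=19), S²⁻ (Z=16), P³⁻ (Z=15).
That gives V⁵⁺ < Ti⁴⁺ < Sc³⁺ < K⁺ < S²⁻ < P³⁻. From the smallest end, number 2 is Ti⁴⁺.

Ti⁴⁺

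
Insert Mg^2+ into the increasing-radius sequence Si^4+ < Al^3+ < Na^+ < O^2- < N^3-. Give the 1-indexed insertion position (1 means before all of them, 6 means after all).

3

These species are isoelectronic with 10 electrons. The only difference is the number of protons: Si^4+ (Z=14), Al^3+ (Z=13), Mg^2+ (Z=12), Na^+ (Z=11), O^2- (Z=8), N^3- (Z=7). The strongest nuclear pull (Si^4+) gives the smallest ion.
With Mg^2+ included the full order is Si^4+ < Al^3+ < Mg^2+ < Na^+ < O^2- < N^3-, so it takes position 3.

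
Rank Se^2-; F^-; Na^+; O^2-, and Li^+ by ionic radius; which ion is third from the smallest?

F^-

Tabulating Z and e⁻: Li^+ has 2 e⁻ (Z=3), Na^+ has 10 e⁻ (Z=11), F^- has 10 e⁻ (Z=9), O^2- has 10 e⁻ (Z=8), Se^2- has 36 e⁻ (Z=34). Li^+ < Na^+ (same group, 1 shell fewer); Na^+ < F^- (both 10 e⁻, Z=11>9); F^- < O^2- (both 10 e⁻, Z=9>8); O^2- < Se^2- (same group, period 2 vs 4).
That gives Li^+ < Na^+ < F^- < O^2- < Se^2-. From the smallest end, number 3 is F^-.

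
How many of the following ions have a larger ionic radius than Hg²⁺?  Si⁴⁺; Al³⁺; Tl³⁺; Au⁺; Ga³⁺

1

Work out protons and electrons: Si⁴⁺: 10 e⁻, Z=14, Al³⁺: 10 e⁻, Z=13, Ga³⁺: 28 e⁻, Z=31, Tl³⁺: 78 e⁻, Z=81, Hg²⁺: 78 e⁻, Z=80, Au⁺: 78 e⁻, Z=79. Si⁴⁺ < Al³⁺ (both 10 e⁻, Z=14>13); Al³⁺ < Ga³⁺ (same group, 1 shell fewer); Ga³⁺ < Tl³⁺ (same group, 2 shells fewer); Tl³⁺ < Hg²⁺ (both 78 e⁻, Z=81>80); Hg²⁺ < Au⁺ (isoelectronic, higher Z=80 is smaller).
Overall: Si⁴⁺ < Al³⁺ < Ga³⁺ < Tl³⁺ < Hg²⁺ < Au⁺. Hg²⁺ has 4 below it and 1 above. Count: 1.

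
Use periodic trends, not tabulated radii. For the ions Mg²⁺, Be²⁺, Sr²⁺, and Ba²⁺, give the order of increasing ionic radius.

Be²⁺ < Mg²⁺ < Sr²⁺ < Ba²⁺

These ions sit in one column with identical charge. Each step down the periodic table adds a principal shell, increasing the radius.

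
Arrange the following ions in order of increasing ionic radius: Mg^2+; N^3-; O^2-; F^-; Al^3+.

Al^3+ < Mg^2+ < F^- < O^2- < N^3-

Isoelectronic series (10 e⁻ each). Size is set by nuclear charge: more protons means a smaller ion. Al^3+ (Z=13), Mg^2+ (Z=12), F^- (Z=9), O^2- (Z=8), N^3- (Z=7).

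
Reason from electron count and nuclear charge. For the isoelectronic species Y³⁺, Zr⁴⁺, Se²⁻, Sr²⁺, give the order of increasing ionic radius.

Zr⁴⁺ < Y³⁺ < Sr²⁺ < Se²⁻

Isoelectronic series (36 e⁻ each). Size is set by nuclear charge: more protons means a smaller ion. Zr⁴⁺ (Z=40), Y³⁺ (Z=39), Sr²⁺ (Z=38), Se²⁻ (Z=34).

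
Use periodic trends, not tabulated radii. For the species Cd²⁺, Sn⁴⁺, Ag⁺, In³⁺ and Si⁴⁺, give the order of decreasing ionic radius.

Tabulating Z and e⁻: Si⁴⁺ (Z=14, 10 e⁻), Sn⁴⁺ (Z=50, 46 e⁻), In³⁺ (Z=49, 46 e⁻), Cd²⁺ (Z=48, 46 e⁻), Ag⁺ (Z=47, 46 e⁻). Si⁴⁺ < Sn⁴⁺ (same group, period 3 vs 5); Sn⁴⁺ < In³⁺ (both 46 e⁻, Z=50>49); In³⁺ < Cd²⁺ (both 46 e⁻, Z=49>48); Cd²⁺ < Ag⁺ (both 46 e⁻, Z=48>47).

Ag⁺ > Cd²⁺ > In³⁺ > Sn⁴⁺ > Si⁴⁺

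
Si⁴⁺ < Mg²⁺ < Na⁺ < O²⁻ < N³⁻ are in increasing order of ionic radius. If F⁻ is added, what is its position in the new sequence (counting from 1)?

4

Isoelectronic series (10 e⁻ each). Size is set by nuclear charge: more protons means a smaller ion. Si⁴⁺ (Z=14), Mg²⁺ (Z=12), Na⁺ (Z=11), F⁻ (Z=9), O²⁻ (Z=8), N³⁻ (Z=7).
The complete sequence is Si⁴⁺ < Mg²⁺ < Na⁺ < F⁻ < O²⁻ < N³⁻. F⁻ sits at position 4.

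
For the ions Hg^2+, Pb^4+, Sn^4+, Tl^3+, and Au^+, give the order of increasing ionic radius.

Sn^4+ < Pb^4+ < Tl^3+ < Hg^2+ < Au^+

Sn^4+ has 46 e⁻ (Z=50), Pb^4+ has 78 e⁻ (Z=82), Tl^3+ has 78 e⁻ (Z=81), Hg^2+ has 78 e⁻ (Z=80), Au^+ has 78 e⁻ (Z=79). Sn^4+ < Pb^4+ (same group, 1 shell fewer); Pb^4+ < Tl^3+ (both 78 e⁻, Z=82>81); Tl^3+ < Hg^2+ (both 78 e⁻, Z=81>80); Hg^2+ < Au^+ (both 78 e⁻, Z=80>79).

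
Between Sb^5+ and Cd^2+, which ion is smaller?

Each ion has 46 electrons. The ranking follows nuclear charge in reverse — greater Z gives a smaller radius. Sb^5+ (Z=51), Cd^2+ (Z=48).

Sb^5+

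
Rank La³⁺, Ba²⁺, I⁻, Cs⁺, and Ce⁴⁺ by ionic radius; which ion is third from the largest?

Ba²⁺

These species are isoelectronic with 54 electrons. The only difference is the number of protons: Ce⁴⁺ (Z=58), La³⁺ (Z=57), Ba²⁺ (Z=56), Cs⁺ (Z=55), I⁻ (Z=53). The strongest nuclear pull (Ce⁴⁺) gives the smallest ion.
That gives Ce⁴⁺ < La³⁺ < Ba²⁺ < Cs⁺ < I⁻. From the largest end, number 3 is Ba²⁺.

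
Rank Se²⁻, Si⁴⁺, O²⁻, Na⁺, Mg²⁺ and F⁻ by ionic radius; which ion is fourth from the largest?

Tabulating Z and e⁻: Si⁴⁺ has 10 e⁻ (Z=14), Mg²⁺ has 10 e⁻ (Z=12), Na⁺ has 10 e⁻ (Z=11), F⁻ has 10 e⁻ (Z=9), O²⁻ has 10 e⁻ (Z=8), Se²⁻ has 36 e⁻ (Z=34). Si⁴⁺ < Mg²⁺ (isoelectronic, higher Z=14 is smaller); Mg²⁺ < Na⁺ (isoelectronic, higher Z=12 is smaller); Na⁺ < F⁻ (both 10 e⁻, Z=11>9); F⁻ < O²⁻ (isoelectronic, higher Z=9 is smaller); O²⁻ < Se²⁻ (same group, 2 shells fewer).
So the order is Si⁴⁺ < Mg²⁺ < Na⁺ < F⁻ < O²⁻ < Se²⁻; the 4th-largest ion is Na⁺.

Na⁺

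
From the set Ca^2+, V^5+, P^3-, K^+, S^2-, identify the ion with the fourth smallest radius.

S^2-

All of these have 18 electrons (isoelectronic). With the same electron cloud, the ion with the most protons pulls it in tightest. Nuclear charges: V^5+ (Z=23), Ca^2+ (Z=20), K^+ (Z=19), S^2- (Z=16), P^3- (Z=15). Highest Z is smallest.
Ordering: V^5+ < Ca^2+ < K^+ < S^2- < P^3-. The fourth smallest is S^2-.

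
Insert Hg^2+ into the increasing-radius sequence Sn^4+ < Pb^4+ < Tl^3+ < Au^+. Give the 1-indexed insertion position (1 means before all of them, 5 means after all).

Work out protons and electrons: Sn^4+: 46 e⁻, Z=50, Pb^4+: 78 e⁻, Z=82, Tl^3+: 78 e⁻, Z=81, Hg^2+: 78 e⁻, Z=80, Au^+: 78 e⁻, Z=79. Sn^4+ < Pb^4+ (same group, period 5 vs 6); Pb^4+ < Tl^3+ (both 78 e⁻, Z=82>81); Tl^3+ < Hg^2+ (isoelectronic, higher Z=81 is smaller); Hg^2+ < Au^+ (both 78 e⁻, Z=80>79).
Putting Hg^2+ in gives Sn^4+ < Pb^4+ < Tl^3+ < Hg^2+ < Au^+; it lands at slot 4.

4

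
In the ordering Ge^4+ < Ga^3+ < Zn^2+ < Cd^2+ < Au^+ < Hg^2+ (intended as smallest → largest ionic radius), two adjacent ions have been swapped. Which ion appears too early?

Au^+

Compare adjacent ions: they are isoelectronic (78 e⁻) and Hg has more protons than Au (80 vs 79), making Hg^2+ smaller — yet in this increasing list Au^+ sits before Hg^2+. Nothing else is reversed, so Au^+ should move one place to the right.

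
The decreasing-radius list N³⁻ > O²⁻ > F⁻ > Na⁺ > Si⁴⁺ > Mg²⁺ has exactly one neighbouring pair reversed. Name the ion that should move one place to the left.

The pair Si⁴⁺, Mg²⁺ is the wrong way round — Si⁴⁺ and Mg²⁺ share 10 electrons; the higher nuclear charge on Si (Z=14) contracts it more, so Si⁴⁺ < Mg²⁺. All other adjacent pairs agree with periodic trends, so Mg²⁺ is the misplaced ion.

Mg²⁺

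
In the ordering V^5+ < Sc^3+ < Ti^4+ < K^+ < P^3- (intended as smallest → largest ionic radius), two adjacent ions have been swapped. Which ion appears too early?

Compare adjacent ions: they are isoelectronic (18 e⁻) and Ti has more protons than Sc (22 vs 21), making Ti^4+ smaller — yet in this increasing list Sc^3+ sits before Ti^4+. Nothing else is reversed, so Sc^3+ should move one place to the right.

Sc^3+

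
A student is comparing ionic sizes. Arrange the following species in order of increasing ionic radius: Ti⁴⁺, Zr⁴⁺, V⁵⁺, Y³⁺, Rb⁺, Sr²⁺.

V⁵⁺: 18 e⁻, Z=23, Ti⁴⁺: 18 e⁻, Z=22, Zr⁴⁺: 36 e⁻, Z=40, Y³⁺: 36 e⁻, Z=39, Sr²⁺: 36 e⁻, Z=38, Rb⁺: 36 e⁻, Z=37. V⁵⁺ < Ti⁴⁺ (both 18 e⁻, Z=23>22); Ti⁴⁺ < Zr⁴⁺ (same group, 1 shell fewer); Zr⁴⁺ < Y³⁺ (both 36 e⁻, Z=40>39); Y³⁺ < Sr²⁺ (both 36 e⁻, Z=39>38); Sr²⁺ < Rb⁺ (isoelectronic, higher Z=38 is smaller).

V⁵⁺ < Ti⁴⁺ < Zr⁴⁺ < Y³⁺ < Sr²⁺ < Rb⁺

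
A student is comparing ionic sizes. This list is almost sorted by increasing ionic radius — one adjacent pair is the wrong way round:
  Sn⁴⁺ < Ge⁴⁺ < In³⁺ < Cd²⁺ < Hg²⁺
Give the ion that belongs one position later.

Sn⁴⁺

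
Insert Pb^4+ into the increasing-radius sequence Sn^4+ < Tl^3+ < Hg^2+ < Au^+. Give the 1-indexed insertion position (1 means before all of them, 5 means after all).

First list Z and electron count for each: Sn^4+ (Z=50, 46 e⁻), Pb^4+ (Z=82, 78 e⁻), Tl^3+ (Z=81, 78 e⁻), Hg^2+ (Z=80, 78 e⁻), Au^+ (Z=79, 78 e⁻). Sn^4+ < Pb^4+ (same group, 1 shell fewer); Pb^4+ < Tl^3+ (isoelectronic, higher Z=82 is smaller); Tl^3+ < Hg^2+ (both 78 e⁻, Z=81>80); Hg^2+ < Au^+ (isoelectronic, higher Z=80 is smaller).
The complete sequence is Sn^4+ < Pb^4+ < Tl^3+ < Hg^2+ < Au^+. Pb^4+ sits at position 2.

2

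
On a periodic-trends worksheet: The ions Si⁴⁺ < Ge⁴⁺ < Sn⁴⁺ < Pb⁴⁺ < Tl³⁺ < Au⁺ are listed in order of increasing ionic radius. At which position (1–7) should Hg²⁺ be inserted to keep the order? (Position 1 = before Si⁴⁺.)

6

Tabulating Z and e⁻: Si⁴⁺: 10 e⁻, Z=14, Ge⁴⁺: 28 e⁻, Z=32, Sn⁴⁺: 46 e⁻, Z=50, Pb⁴⁺: 78 e⁻, Z=82, Tl³⁺: 78 e⁻, Z=81, Hg²⁺: 78 e⁻, Z=80, Au⁺: 78 e⁻, Z=79. Si⁴⁺ < Ge⁴⁺ (same group, period 3 vs 4); Ge⁴⁺ < Sn⁴⁺ (same group, period 4 vs 5); Sn⁴⁺ < Pb⁴⁺ (same group, 1 shell fewer); Pb⁴⁺ < Tl³⁺ (both 78 e⁻, Z=82>81); Tl³⁺ < Hg²⁺ (isoelectronic, higher Z=81 is smaller); Hg²⁺ < Au⁺ (both 78 e⁻, Z=80>79).
With Hg²⁺ included the full order is Si⁴⁺ < Ge⁴⁺ < Sn⁴⁺ < Pb⁴⁺ < Tl³⁺ < Hg²⁺ < Au⁺, so it takes position 6.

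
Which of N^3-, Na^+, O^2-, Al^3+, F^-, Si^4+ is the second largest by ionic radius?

Each ion has 10 electrons. The ranking follows nuclear charge in reverse — greater Z gives a smaller radius. Si^4+ (Z=14), Al^3+ (Z=13), Na^+ (Z=11), F^- (Z=9), O^2- (Z=8), N^3- (Z=7).
That gives Si^4+ < Al^3+ < Na^+ < F^- < O^2- < N^3-. From the largest end, number 2 is O^2-.

O^2-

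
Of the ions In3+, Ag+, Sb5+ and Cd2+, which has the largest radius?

These species are isoelectronic with 46 electrons. The only difference is the number of protons: Sb5+ (Z=51), In3+ (Z=49), Cd2+ (Z=48), Ag+ (Z=47). The strongest nuclear pull (Sb5+) gives the smallest ion.

Ag+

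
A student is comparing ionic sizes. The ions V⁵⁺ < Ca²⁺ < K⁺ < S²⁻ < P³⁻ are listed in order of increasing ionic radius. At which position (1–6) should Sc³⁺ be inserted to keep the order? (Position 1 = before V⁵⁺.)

Isoelectronic series (18 e⁻ each). Size is set by nuclear charge: more protons means a smaller ion. V⁵⁺ (Z=23), Sc³⁺ (Z=21), Ca²⁺ (Z=20), K⁺ (Z=19), S²⁻ (Z=16), P³⁻ (Z=15).
With Sc³⁺ included the full order is V⁵⁺ < Sc³⁺ < Ca²⁺ < K⁺ < S²⁻ < P³⁻, so it takes position 2.

2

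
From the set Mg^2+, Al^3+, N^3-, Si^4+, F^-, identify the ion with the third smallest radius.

Mg^2+

All of these have 10 electrons (isoelectronic). With the same electron cloud, the ion with the most protons pulls it in tightest. Nuclear charges: Si^4+ (Z=14), Al^3+ (Z=13), Mg^2+ (Z=12), F^- (Z=9), N^3- (Z=7). Highest Z is smallest.
Ordering: Si^4+ < Al^3+ < Mg^2+ < F^- < N^3-. The third smallest is Mg^2+.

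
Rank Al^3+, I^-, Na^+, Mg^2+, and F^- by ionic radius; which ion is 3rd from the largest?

First list Z and electron count for each: Al^3+ has 10 e⁻ (Z=13), Mg^2+ has 10 e⁻ (Z=12), Na^+ has 10 e⁻ (Z=11), F^- has 10 e⁻ (Z=9), I^- has 54 e⁻ (Z=53). Al^3+ < Mg^2+ (isoelectronic, higher Z=13 is smaller); Mg^2+ < Na^+ (isoelectronic, higher Z=12 is smaller); Na^+ < F^- (isoelectronic, higher Z=11 is smaller); F^- < I^- (same group, period 2 vs 5).
So the order is Al^3+ < Mg^2+ < Na^+ < F^- < I^-; the 3rd-largest ion is Na^+.

Na^+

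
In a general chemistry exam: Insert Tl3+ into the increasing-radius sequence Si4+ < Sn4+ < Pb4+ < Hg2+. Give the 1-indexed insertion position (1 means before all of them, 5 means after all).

Work out protons and electrons: Si4+ (Z=14, 10 e⁻), Sn4+ (Z=50, 46 e⁻), Pb4+ (Z=82, 78 e⁻), Tl3+ (Z=81, 78 e⁻), Hg2+ (Z=80, 78 e⁻). Si4+ < Sn4+ (same group, 2 shells fewer); Sn4+ < Pb4+ (same group, period 5 vs 6); Pb4+ < Tl3+ (isoelectronic, higher Z=82 is smaller); Tl3+ < Hg2+ (both 78 e⁻, Z=81>80).
With Tl3+ included the full order is Si4+ < Sn4+ < Pb4+ < Tl3+ < Hg2+, so it takes position 4.

4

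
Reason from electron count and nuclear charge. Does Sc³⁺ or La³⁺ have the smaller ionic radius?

Sc³⁺

These ions sit in one column with identical charge. Each step down the periodic table adds a principal shell, increasing the radius.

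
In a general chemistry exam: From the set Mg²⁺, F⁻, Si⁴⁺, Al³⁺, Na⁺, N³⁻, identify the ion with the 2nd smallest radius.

Al³⁺

All of these have 10 electrons (isoelectronic). With the same electron cloud, the ion with the most protons pulls it in tightest. Nuclear charges: Si⁴⁺ (Z=14), Al³⁺ (Z=13), Mg²⁺ (Z=12), Na⁺ (Z=11), F⁻ (Z=9), N³⁻ (Z=7). Highest Z is smallest.
Ordering: Si⁴⁺ < Al³⁺ < Mg²⁺ < Na⁺ < F⁻ < N³⁻. The 2nd smallest is Al³⁺.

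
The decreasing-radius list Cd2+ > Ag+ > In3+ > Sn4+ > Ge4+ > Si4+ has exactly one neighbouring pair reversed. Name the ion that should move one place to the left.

Ag+

Scanning neighbour by neighbour, only Cd2+/Ag+ violates a trend: they are isoelectronic (46 e⁻) and Cd has more protons than Ag (48 vs 47), making Cd2+ smaller. That makes Ag+ the one sitting a position late relative to where it belongs.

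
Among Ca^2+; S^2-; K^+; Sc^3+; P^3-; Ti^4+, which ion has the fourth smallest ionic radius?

All of these have 18 electrons (isoelectronic). With the same electron cloud, the ion with the most protons pulls it in tightest. Nuclear charges: Ti^4+ (Z=22), Sc^3+ (Z=21), Ca^2+ (Z=20), K^+ (Z=19), S^2- (Z=16), P^3- (Z=15). Highest Z is smallest.
So the order is Ti^4+ < Sc^3+ < Ca^2+ < K^+ < S^2- < P^3-; the 4th-smallest ion is K^+.

K^+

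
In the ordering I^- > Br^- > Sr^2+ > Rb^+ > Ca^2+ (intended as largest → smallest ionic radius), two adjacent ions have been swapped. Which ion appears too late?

The pair Sr^2+, Rb^+ is the wrong way round — they are isoelectronic (36 e⁻) and Sr has more protons than Rb (38 vs 37), making Sr^2+ smaller. All other adjacent pairs agree with periodic trends, so Rb^+ is the misplaced ion.

Rb^+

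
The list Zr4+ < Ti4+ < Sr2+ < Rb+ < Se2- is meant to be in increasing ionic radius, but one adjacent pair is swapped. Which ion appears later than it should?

Ti4+

Check each adjacent pair. Zr4+ and Ti4+ are reversed: Ti4+ and Zr4+ are in one column with the same charge; the lighter period-4 ion has one fewer shell and is smaller. No other neighbouring pair contradicts the periodic trends, so Ti4+ is the ion listed too late.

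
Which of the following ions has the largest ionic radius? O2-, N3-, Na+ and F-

Each ion has 10 electrons. The ranking follows nuclear charge in reverse — greater Z gives a smaller radius. Na+ (Z=11), F- (Z=9), O2- (Z=8), N3- (Z=7).

N3-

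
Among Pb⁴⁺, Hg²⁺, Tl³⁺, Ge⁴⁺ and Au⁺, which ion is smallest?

Electron counts and nuclear charges: Ge⁴⁺ (Z=32, 28 e⁻), Pb⁴⁺ (Z=82, 78 e⁻), Tl³⁺ (Z=81, 78 e⁻), Hg²⁺ (Z=80, 78 e⁻), Au⁺ (Z=79, 78 e⁻). Ge⁴⁺ < Pb⁴⁺ (same group, 2 shells fewer); Pb⁴⁺ < Tl³⁺ (isoelectronic, higher Z=82 is smaller); Tl³⁺ < Hg²⁺ (isoelectronic, higher Z=81 is smaller); Hg²⁺ < Au⁺ (isoelectronic, higher Z=80 is smaller).

Ge⁴⁺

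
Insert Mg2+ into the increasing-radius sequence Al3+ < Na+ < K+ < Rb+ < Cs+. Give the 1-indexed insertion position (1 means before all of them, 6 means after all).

Al3+: 10 e⁻, Z=13, Mg2+: 10 e⁻, Z=12, Na+: 10 e⁻, Z=11, K+: 18 e⁻, Z=19, Rb+: 36 e⁻, Z=37, Cs+: 54 e⁻, Z=55. Al3+ < Mg2+ (both 10 e⁻, Z=13>12); Mg2+ < Na+ (both 10 e⁻, Z=12>11); Na+ < K+ (same group, 1 shell fewer); K+ < Rb+ (same group, 1 shell fewer); Rb+ < Cs+ (same group, 1 shell fewer).
Putting Mg2+ in gives Al3+ < Mg2+ < Na+ < K+ < Rb+ < Cs+; it lands at slot 2.

2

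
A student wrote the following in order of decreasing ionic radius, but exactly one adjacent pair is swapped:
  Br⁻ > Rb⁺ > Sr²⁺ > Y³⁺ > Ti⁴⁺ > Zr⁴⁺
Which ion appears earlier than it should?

Ti⁴⁺

Check each adjacent pair. Ti⁴⁺ and Zr⁴⁺ are reversed: Ti⁴⁺ and Zr⁴⁺ are in one column with the same charge; the lighter period-4 ion has one fewer shell and is smaller. No other neighbouring pair contradicts the periodic trends, so Ti⁴⁺ is the ion listed too early.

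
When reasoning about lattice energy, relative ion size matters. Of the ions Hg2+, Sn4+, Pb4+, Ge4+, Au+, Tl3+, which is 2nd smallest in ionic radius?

Work out protons and electrons: Ge4+: 28 e⁻, Z=32, Sn4+: 46 e⁻, Z=50, Pb4+: 78 e⁻, Z=82, Tl3+: 78 e⁻, Z=81, Hg2+: 78 e⁻, Z=80, Au+: 78 e⁻, Z=79. Ge4+ < Sn4+ (same group, period 4 vs 5); Sn4+ < Pb4+ (same group, 1 shell fewer); Pb4+ < Tl3+ (isoelectronic, higher Z=82 is smaller); Tl3+ < Hg2+ (isoelectronic, higher Z=81 is smaller); Hg2+ < Au+ (both 78 e⁻, Z=80>79).
Full ascending order: Ge4+ < Sn4+ < Pb4+ < Tl3+ < Hg2+ < Au+. Counting from the smallest, position 2 is Sn4+.

Sn4+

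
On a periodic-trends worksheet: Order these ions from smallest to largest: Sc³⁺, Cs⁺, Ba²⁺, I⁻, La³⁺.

Sc³⁺ < La³⁺ < Ba²⁺ < Cs⁺ < I⁻

Work out protons and electrons: Sc³⁺ (Z=21, 18 e⁻), La³⁺ (Z=57, 54 e⁻), Ba²⁺ (Z=56, 54 e⁻), Cs⁺ (Z=55, 54 e⁻), I⁻ (Z=53, 54 e⁻). Sc³⁺ < La³⁺ (same group, 2 shells fewer); La³⁺ < Ba²⁺ (isoelectronic, higher Z=57 is smaller); Ba²⁺ < Cs⁺ (both 54 e⁻, Z=56>55); Cs⁺ < I⁻ (both 54 e⁻, Z=55>53).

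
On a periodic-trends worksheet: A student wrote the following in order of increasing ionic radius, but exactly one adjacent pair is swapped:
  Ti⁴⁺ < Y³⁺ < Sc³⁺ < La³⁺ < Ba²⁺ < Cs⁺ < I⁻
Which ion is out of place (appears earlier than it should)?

Y³⁺

The pair Y³⁺, Sc³⁺ is the wrong way round — same group and charge — period 4 sits above period 5, so Sc³⁺ is smaller. All other adjacent pairs agree with periodic trends, so Y³⁺ is the misplaced ion.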